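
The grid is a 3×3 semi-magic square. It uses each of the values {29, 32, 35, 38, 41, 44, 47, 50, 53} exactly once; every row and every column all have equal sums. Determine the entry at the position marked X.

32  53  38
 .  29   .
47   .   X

The 9 entries sum to 369, so each line sums to 369/3 = 123.
From column 1, 123 − (32 + 47) gives (2,1) = 44.
Column 2 needs 123; the known cells sum to 82, so (3,2) = 41.
Row 2 must total 123; the given cells sum to 73, so (2,3) = 50.
Row 3 needs 123; the known cells sum to 88, so (3,3) = 35.

35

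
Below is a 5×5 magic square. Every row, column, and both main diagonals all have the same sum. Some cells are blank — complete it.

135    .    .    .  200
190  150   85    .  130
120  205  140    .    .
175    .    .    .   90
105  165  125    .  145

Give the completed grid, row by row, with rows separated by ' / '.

Column 1 is already complete: 135 + 190 + 120 + 175 + 105 = 725, so that is the magic constant.
Row 2 needs 725; the known cells sum to 555, so (2,4) = 170.
The remaining cell in row 5 is (5,4) = 725 − 540 = 185.
The remaining cell in column 5 is (3,5) = 725 − 565 = 160.
From main diagonal, 725 − (135 + 150 + 140 + 145) gives (4,4) = 155.
The remaining cell in anti-diagonal is (4,2) = 725 − 615 = 110.
The remaining cell in row 3 is (3,4) = 725 − 625 = 100.
Row 4: 175 + 110 + 155 + 90 + ? = 725, so (4,3) = 195.
The remaining cell in column 2 is (1,2) = 725 − 630 = 95.
Column 3: 85 + 140 + 195 + 125 + ? = 725, so (1,3) = 180.
The remaining cell in column 4 is (1,4) = 725 − 610 = 115.

135 95 180 115 200 / 190 150 85 170 130 / 120 205 140 100 160 / 175 110 195 155 90 / 105 165 125 185 145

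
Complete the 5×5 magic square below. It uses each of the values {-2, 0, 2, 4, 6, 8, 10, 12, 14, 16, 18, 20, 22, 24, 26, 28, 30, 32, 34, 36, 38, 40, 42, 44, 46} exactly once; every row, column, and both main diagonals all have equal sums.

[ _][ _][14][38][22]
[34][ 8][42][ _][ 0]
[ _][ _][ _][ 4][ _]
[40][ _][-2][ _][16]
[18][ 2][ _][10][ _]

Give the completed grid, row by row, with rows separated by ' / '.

The 25 entries sum to 550, so each line sums to 550/5 = 110.
Using row 2: 34 + 8 + 42 + 0 + ? → (2,4) = 110 − 84 = 26.
Column 4: 38 + 26 + 4 + 10 + ? = 110, so (4,4) = 32.
Row 4: 40 + (-2) + 32 + 16 + ? = 110, so (4,2) = 24.
Anti-diagonal: 22 + 26 + 24 + 18 + ? = 110, so (3,3) = 20.
Column 3: 14 + 42 + 20 + (-2) + ? = 110, so (5,3) = 36.
Row 5: 18 + 2 + 36 + 10 + ? = 110, so (5,5) = 44.
Column 5 must total 110; the given cells sum to 82, so (3,5) = 28.
Using main diagonal: 8 + 20 + 32 + 44 + ? → (1,1) = 110 − 104 = 6.
From row 1, 110 − (6 + 14 + 38 + 22) gives (1,2) = 30.
Column 1 needs 110; the known cells sum to 98, so (3,1) = 12.
Column 2 needs 110; the known cells sum to 64, so (3,2) = 46.

6 30 14 38 22 / 34 8 42 26 0 / 12 46 20 4 28 / 40 24 -2 32 16 / 18 2 36 10 44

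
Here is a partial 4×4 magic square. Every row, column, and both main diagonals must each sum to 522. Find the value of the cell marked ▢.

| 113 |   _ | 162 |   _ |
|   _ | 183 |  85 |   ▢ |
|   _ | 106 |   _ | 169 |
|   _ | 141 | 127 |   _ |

120

From column 2, 522 − (183 + 106 + 141) gives (1,2) = 92.
From column 3, 522 − (162 + 85 + 127) gives (3,3) = 148.
Using main diagonal: 113 + 183 + 148 + ? → (4,4) = 522 − 444 = 78.
From row 1, 522 − (113 + 92 + 162) gives (1,4) = 155.
Row 3: 106 + 148 + 169 + ? = 522, so (3,1) = 99.
Row 4 must total 522; the given cells sum to 346, so (4,1) = 176.
Using column 1: 113 + 99 + 176 + ? → (2,1) = 522 − 388 = 134.
From column 4, 522 − (155 + 169 + 78) gives (2,4) = 120.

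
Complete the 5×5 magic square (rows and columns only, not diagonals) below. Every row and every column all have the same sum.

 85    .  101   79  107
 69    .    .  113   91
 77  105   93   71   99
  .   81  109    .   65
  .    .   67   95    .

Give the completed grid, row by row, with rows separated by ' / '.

Row 3 is already complete: 77 + 105 + 93 + 71 + 99 = 445, so that is the magic constant.
Row 1 needs 445; the known cells sum to 372, so (1,2) = 73.
Using column 3: 101 + 93 + 109 + 67 + ? → (2,3) = 445 − 370 = 75.
The remaining cell in column 4 is (4,4) = 445 − 358 = 87.
Column 5: 107 + 91 + 99 + 65 + ? = 445, so (5,5) = 83.
Using row 2: 69 + 75 + 113 + 91 + ? → (2,2) = 445 − 348 = 97.
From row 4, 445 − (81 + 109 + 87 + 65) gives (4,1) = 103.
Using column 1: 85 + 69 + 77 + 103 + ? → (5,1) = 445 − 334 = 111.
Using column 2: 73 + 97 + 105 + 81 + ? → (5,2) = 445 − 356 = 89.

85 73 101 79 107 / 69 97 75 113 91 / 77 105 93 71 99 / 103 81 109 87 65 / 111 89 67 95 83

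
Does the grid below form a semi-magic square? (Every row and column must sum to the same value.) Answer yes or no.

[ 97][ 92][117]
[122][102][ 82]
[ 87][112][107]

Yes

Row 1: 97 + 92 + 117 = 306.
Row 2: 122 + 102 + 82 = 306.
Row 3: 87 + 112 + 107 = 306.
Column 1: 97 + 122 + 87 = 306.
Column 2: 92 + 102 + 112 = 306.
Column 3: 117 + 82 + 107 = 306.
All lines sum to 306.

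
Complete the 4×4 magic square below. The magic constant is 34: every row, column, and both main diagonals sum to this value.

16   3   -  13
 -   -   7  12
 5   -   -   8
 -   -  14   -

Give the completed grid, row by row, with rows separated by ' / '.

16 3 2 13 / 9 6 7 12 / 5 10 11 8 / 4 15 14 1

Row 1: 16 + 3 + 13 + ? = 34, so (1,3) = 2.
Using column 3: 2 + 7 + 14 + ? → (3,3) = 34 − 23 = 11.
Using column 4: 13 + 12 + 8 + ? → (4,4) = 34 − 33 = 1.
The remaining cell in main diagonal is (2,2) = 34 − 28 = 6.
The remaining cell in row 2 is (2,1) = 34 − 25 = 9.
Row 3: 5 + 11 + 8 + ? = 34, so (3,2) = 10.
Using column 1: 16 + 9 + 5 + ? → (4,1) = 34 − 30 = 4.
Column 2: 3 + 6 + 10 + ? = 34, so (4,2) = 15.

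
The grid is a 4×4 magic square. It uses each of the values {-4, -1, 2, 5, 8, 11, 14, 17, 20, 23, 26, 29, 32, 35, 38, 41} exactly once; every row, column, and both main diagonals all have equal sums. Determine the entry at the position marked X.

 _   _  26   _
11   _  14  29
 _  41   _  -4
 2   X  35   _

The 16 entries sum to 296, so each line sums to 296/4 = 74.
Row 2 needs 74; the known cells sum to 54, so (2,2) = 20.
Column 3: 26 + 14 + 35 + ? = 74, so (3,3) = -1.
The remaining cell in anti-diagonal is (1,4) = 74 − 57 = 17.
Row 3 needs 74; the known cells sum to 36, so (3,1) = 38.
Column 1 needs 74; the known cells sum to 51, so (1,1) = 23.
Using column 4: 17 + 29 + (-4) + ? → (4,4) = 74 − 42 = 32.
The remaining cell in row 1 is (1,2) = 74 − 66 = 8.
Row 4 needs 74; the known cells sum to 69, so (4,2) = 5.

5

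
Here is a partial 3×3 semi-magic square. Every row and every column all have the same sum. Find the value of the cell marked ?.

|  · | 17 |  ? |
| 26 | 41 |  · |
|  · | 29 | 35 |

32

Column 2 is complete and sums to 87; that is the magic constant.
Using row 2: 26 + 41 + ? → (2,3) = 87 − 67 = 20.
The remaining cell in row 3 is (3,1) = 87 − 64 = 23.
Column 1 needs 87; the known cells sum to 49, so (1,1) = 38.
Column 3: 20 + 35 + ? = 87, so (1,3) = 32.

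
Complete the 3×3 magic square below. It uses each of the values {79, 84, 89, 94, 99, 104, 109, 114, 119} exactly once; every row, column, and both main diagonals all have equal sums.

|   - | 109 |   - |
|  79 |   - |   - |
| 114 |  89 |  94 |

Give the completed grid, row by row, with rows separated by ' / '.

The 9 entries sum to 891, so each line sums to 891/3 = 297.
Column 1 must total 297; the given cells sum to 193, so (1,1) = 104.
The remaining cell in column 2 is (2,2) = 297 − 198 = 99.
The remaining cell in anti-diagonal is (1,3) = 297 − 213 = 84.
Row 2 needs 297; the known cells sum to 178, so (2,3) = 119.

104 109 84 / 79 99 119 / 114 89 94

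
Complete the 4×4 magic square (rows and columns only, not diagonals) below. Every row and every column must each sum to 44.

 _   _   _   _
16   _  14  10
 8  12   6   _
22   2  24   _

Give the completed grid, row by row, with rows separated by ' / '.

From row 2, 44 − (16 + 14 + 10) gives (2,2) = 4.
The remaining cell in row 3 is (3,4) = 44 − 26 = 18.
Row 4: 22 + 2 + 24 + ? = 44, so (4,4) = -4.
Column 1: 16 + 8 + 22 + ? = 44, so (1,1) = -2.
The remaining cell in column 2 is (1,2) = 44 − 18 = 26.
Column 3 needs 44; the known cells sum to 44, so (1,3) = 0.
Using column 4: 10 + 18 + (-4) + ? → (1,4) = 44 − 24 = 20.

-2 26 0 20 / 16 4 14 10 / 8 12 6 18 / 22 2 24 -4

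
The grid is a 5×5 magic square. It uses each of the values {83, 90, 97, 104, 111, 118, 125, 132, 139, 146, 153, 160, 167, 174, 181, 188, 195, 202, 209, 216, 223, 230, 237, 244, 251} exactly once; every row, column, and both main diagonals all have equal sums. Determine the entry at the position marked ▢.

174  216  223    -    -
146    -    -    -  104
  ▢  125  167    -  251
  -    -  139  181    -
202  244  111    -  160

83

The 25 entries sum to 4175, so each line sums to 4175/5 = 835.
From row 5, 835 − (202 + 244 + 111 + 160) gives (5,4) = 118.
Column 3 needs 835; the known cells sum to 640, so (2,3) = 195.
The remaining cell in main diagonal is (2,2) = 835 − 682 = 153.
Using row 2: 146 + 153 + 195 + 104 + ? → (2,4) = 835 − 598 = 237.
From column 2, 835 − (216 + 153 + 125 + 244) gives (4,2) = 97.
The remaining cell in anti-diagonal is (1,5) = 835 − 703 = 132.
Using row 1: 174 + 216 + 223 + 132 + ? → (1,4) = 835 − 745 = 90.
Column 4 must total 835; the given cells sum to 626, so (3,4) = 209.
The remaining cell in column 5 is (4,5) = 835 − 647 = 188.
The remaining cell in row 3 is (3,1) = 835 − 752 = 83.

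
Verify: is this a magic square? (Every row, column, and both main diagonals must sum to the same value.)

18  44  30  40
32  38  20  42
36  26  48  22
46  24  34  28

Row 1: 18 + 44 + 30 + 40 = 132.
Row 2: 32 + 38 + 20 + 42 = 132.
Row 3: 36 + 26 + 48 + 22 = 132.
Row 4: 46 + 24 + 34 + 28 = 132.
Column 1: 18 + 32 + 36 + 46 = 132.
Column 2: 44 + 38 + 26 + 24 = 132.
Column 3: 30 + 20 + 48 + 34 = 132.
Column 4: 40 + 42 + 22 + 28 = 132.
Main diagonal: 18 + 38 + 48 + 28 = 132.
Anti-diagonal: 40 + 20 + 26 + 46 = 132.
All lines sum to 132.

Yes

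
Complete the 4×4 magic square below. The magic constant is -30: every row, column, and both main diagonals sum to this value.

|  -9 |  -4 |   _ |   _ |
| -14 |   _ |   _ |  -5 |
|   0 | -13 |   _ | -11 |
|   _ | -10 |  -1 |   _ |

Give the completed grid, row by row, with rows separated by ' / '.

-9 -4 -15 -2 / -14 -3 -8 -5 / 0 -13 -6 -11 / -7 -10 -1 -12

Row 3: 0 + (-13) + (-11) + ? = -30, so (3,3) = -6.
Column 1: -9 + (-14) + 0 + ? = -30, so (4,1) = -7.
Using column 2: -4 + (-13) + (-10) + ? → (2,2) = -30 − (-27) = -3.
Using main diagonal: -9 + (-3) + (-6) + ? → (4,4) = -30 − (-18) = -12.
Using row 2: -14 + (-3) + (-5) + ? → (2,3) = -30 − (-22) = -8.
The remaining cell in column 3 is (1,3) = -30 − (-15) = -15.
From column 4, -30 − (-5 + (-11) + (-12)) gives (1,4) = -2.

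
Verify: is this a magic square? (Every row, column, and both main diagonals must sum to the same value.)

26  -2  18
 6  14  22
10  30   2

Row 1: 26 + (-2) + 18 = 42.
Row 2: 6 + 14 + 22 = 42.
Row 3: 10 + 30 + 2 = 42.
Column 1: 26 + 6 + 10 = 42.
Column 2: -2 + 14 + 30 = 42.
Column 3: 18 + 22 + 2 = 42.
Main diagonal: 26 + 14 + 2 = 42.
Anti-diagonal: 18 + 14 + 10 = 42.
All lines sum to 42.

Yes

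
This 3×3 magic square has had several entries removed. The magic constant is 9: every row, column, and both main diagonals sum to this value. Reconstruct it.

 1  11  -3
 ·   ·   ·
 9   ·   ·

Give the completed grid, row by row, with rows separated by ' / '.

1 11 -3 / -1 3 7 / 9 -5 5

Column 1 must total 9; the given cells sum to 10, so (2,1) = -1.
The remaining cell in anti-diagonal is (2,2) = 9 − 6 = 3.
Using row 2: -1 + 3 + ? → (2,3) = 9 − 2 = 7.
Using column 2: 11 + 3 + ? → (3,2) = 9 − 14 = -5.
The remaining cell in column 3 is (3,3) = 9 − 4 = 5.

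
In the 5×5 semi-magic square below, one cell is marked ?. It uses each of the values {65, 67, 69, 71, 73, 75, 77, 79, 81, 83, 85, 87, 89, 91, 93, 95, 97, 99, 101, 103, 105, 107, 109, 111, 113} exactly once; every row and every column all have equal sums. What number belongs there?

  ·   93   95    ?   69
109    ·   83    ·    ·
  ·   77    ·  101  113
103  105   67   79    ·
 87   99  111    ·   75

The 25 entries sum to 2225, so each line sums to 2225/5 = 445.
The remaining cell in row 4 is (4,5) = 445 − 354 = 91.
Row 5 needs 445; the known cells sum to 372, so (5,4) = 73.
Using column 2: 93 + 77 + 105 + 99 + ? → (2,2) = 445 − 374 = 71.
Column 3 must total 445; the given cells sum to 356, so (3,3) = 89.
Column 5 must total 445; the given cells sum to 348, so (2,5) = 97.
Row 2 needs 445; the known cells sum to 360, so (2,4) = 85.
The remaining cell in row 3 is (3,1) = 445 − 380 = 65.
From column 1, 445 − (109 + 65 + 103 + 87) gives (1,1) = 81.
The remaining cell in column 4 is (1,4) = 445 − 338 = 107.

107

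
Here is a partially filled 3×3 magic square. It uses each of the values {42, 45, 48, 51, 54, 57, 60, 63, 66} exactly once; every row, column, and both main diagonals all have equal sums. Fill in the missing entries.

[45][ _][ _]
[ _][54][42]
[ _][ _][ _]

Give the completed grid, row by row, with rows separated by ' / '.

The 9 entries sum to 486, so each line sums to 486/3 = 162.
Using row 2: 54 + 42 + ? → (2,1) = 162 − 96 = 66.
Column 1 needs 162; the known cells sum to 111, so (3,1) = 51.
Main diagonal must total 162; the given cells sum to 99, so (3,3) = 63.
Using anti-diagonal: 54 + 51 + ? → (1,3) = 162 − 105 = 57.
Row 1 must total 162; the given cells sum to 102, so (1,2) = 60.
Row 3: 51 + 63 + ? = 162, so (3,2) = 48.

45 60 57 / 66 54 42 / 51 48 63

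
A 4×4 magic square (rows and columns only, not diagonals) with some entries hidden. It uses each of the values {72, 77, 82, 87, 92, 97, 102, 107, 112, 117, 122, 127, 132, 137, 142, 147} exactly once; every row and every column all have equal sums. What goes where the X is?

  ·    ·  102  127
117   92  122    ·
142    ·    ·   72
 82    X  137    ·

87

The 16 entries sum to 1752, so each line sums to 1752/4 = 438.
Row 2 needs 438; the known cells sum to 331, so (2,4) = 107.
Using column 1: 117 + 142 + 82 + ? → (1,1) = 438 − 341 = 97.
Column 3 needs 438; the known cells sum to 361, so (3,3) = 77.
From column 4, 438 − (127 + 107 + 72) gives (4,4) = 132.
The remaining cell in row 1 is (1,2) = 438 − 326 = 112.
Using row 3: 142 + 77 + 72 + ? → (3,2) = 438 − 291 = 147.
Using row 4: 82 + 137 + 132 + ? → (4,2) = 438 − 351 = 87.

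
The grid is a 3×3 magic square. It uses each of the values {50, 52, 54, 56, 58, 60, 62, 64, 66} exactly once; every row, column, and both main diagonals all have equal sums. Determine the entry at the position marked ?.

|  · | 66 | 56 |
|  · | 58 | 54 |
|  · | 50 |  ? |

64

The 9 entries sum to 522, so each line sums to 522/3 = 174.
The remaining cell in row 1 is (1,1) = 174 − 122 = 52.
The remaining cell in row 2 is (2,1) = 174 − 112 = 62.
Using column 1: 52 + 62 + ? → (3,1) = 174 − 114 = 60.
The remaining cell in column 3 is (3,3) = 174 − 110 = 64.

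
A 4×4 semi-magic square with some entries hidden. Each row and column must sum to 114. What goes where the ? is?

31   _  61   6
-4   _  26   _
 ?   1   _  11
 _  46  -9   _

From row 1, 114 − (31 + 61 + 6) gives (1,2) = 16.
Column 2 needs 114; the known cells sum to 63, so (2,2) = 51.
Column 3 must total 114; the given cells sum to 78, so (3,3) = 36.
The remaining cell in row 2 is (2,4) = 114 − 73 = 41.
Row 3 must total 114; the given cells sum to 48, so (3,1) = 66.

66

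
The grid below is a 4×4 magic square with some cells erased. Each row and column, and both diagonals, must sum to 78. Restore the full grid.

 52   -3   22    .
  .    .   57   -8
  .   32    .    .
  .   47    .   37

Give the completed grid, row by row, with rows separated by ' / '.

52 -3 22 7 / 27 2 57 -8 / 17 32 -13 42 / -18 47 12 37

Using row 1: 52 + (-3) + 22 + ? → (1,4) = 78 − 71 = 7.
Using column 2: -3 + 32 + 47 + ? → (2,2) = 78 − 76 = 2.
Column 4: 7 + (-8) + 37 + ? = 78, so (3,4) = 42.
Main diagonal must total 78; the given cells sum to 91, so (3,3) = -13.
Anti-diagonal needs 78; the known cells sum to 96, so (4,1) = -18.
Row 2 must total 78; the given cells sum to 51, so (2,1) = 27.
Row 3 needs 78; the known cells sum to 61, so (3,1) = 17.
From row 4, 78 − (-18 + 47 + 37) gives (4,3) = 12.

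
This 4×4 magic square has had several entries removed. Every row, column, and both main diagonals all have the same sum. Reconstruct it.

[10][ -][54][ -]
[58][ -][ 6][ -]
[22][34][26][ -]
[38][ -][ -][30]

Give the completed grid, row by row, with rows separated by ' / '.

Column 1 is already complete: 10 + 58 + 22 + 38 = 128, so that is the magic constant.
Using row 3: 22 + 34 + 26 + ? → (3,4) = 128 − 82 = 46.
The remaining cell in column 3 is (4,3) = 128 − 86 = 42.
Main diagonal must total 128; the given cells sum to 66, so (2,2) = 62.
The remaining cell in anti-diagonal is (1,4) = 128 − 78 = 50.
Row 1 needs 128; the known cells sum to 114, so (1,2) = 14.
Row 2 needs 128; the known cells sum to 126, so (2,4) = 2.
Row 4 must total 128; the given cells sum to 110, so (4,2) = 18.

10 14 54 50 / 58 62 6 2 / 22 34 26 46 / 38 18 42 30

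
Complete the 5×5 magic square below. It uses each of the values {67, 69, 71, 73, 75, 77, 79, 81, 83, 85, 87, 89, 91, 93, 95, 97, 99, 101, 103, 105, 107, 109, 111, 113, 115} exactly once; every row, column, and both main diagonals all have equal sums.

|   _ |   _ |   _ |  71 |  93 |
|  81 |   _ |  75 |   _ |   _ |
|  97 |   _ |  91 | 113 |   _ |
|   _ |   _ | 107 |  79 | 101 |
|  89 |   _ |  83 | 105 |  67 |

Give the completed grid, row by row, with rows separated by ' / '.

The 25 entries sum to 2275, so each line sums to 2275/5 = 455.
Row 5 needs 455; the known cells sum to 344, so (5,2) = 111.
Column 3: 75 + 91 + 107 + 83 + ? = 455, so (1,3) = 99.
Using column 4: 71 + 113 + 79 + 105 + ? → (2,4) = 455 − 368 = 87.
Using anti-diagonal: 93 + 87 + 91 + 89 + ? → (4,2) = 455 − 360 = 95.
From row 4, 455 − (95 + 107 + 79 + 101) gives (4,1) = 73.
Using column 1: 81 + 97 + 73 + 89 + ? → (1,1) = 455 − 340 = 115.
The remaining cell in main diagonal is (2,2) = 455 − 352 = 103.
From row 1, 455 − (115 + 99 + 71 + 93) gives (1,2) = 77.
From row 2, 455 − (81 + 103 + 75 + 87) gives (2,5) = 109.
Column 2: 77 + 103 + 95 + 111 + ? = 455, so (3,2) = 69.
Column 5 must total 455; the given cells sum to 370, so (3,5) = 85.

115 77 99 71 93 / 81 103 75 87 109 / 97 69 91 113 85 / 73 95 107 79 101 / 89 111 83 105 67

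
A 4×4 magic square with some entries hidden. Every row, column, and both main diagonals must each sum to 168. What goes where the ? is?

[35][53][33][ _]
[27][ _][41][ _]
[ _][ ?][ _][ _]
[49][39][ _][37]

Row 1 needs 168; the known cells sum to 121, so (1,4) = 47.
Using row 4: 49 + 39 + 37 + ? → (4,3) = 168 − 125 = 43.
The remaining cell in column 1 is (3,1) = 168 − 111 = 57.
Column 3 needs 168; the known cells sum to 117, so (3,3) = 51.
Main diagonal: 35 + 51 + 37 + ? = 168, so (2,2) = 45.
Anti-diagonal must total 168; the given cells sum to 137, so (3,2) = 31.

31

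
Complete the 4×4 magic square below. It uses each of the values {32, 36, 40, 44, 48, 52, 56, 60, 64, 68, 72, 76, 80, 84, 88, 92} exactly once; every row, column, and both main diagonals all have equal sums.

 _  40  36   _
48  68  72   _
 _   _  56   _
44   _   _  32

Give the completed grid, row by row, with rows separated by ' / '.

The 16 entries sum to 992, so each line sums to 992/4 = 248.
From row 2, 248 − (48 + 68 + 72) gives (2,4) = 60.
The remaining cell in column 3 is (4,3) = 248 − 164 = 84.
The remaining cell in main diagonal is (1,1) = 248 − 156 = 92.
The remaining cell in row 1 is (1,4) = 248 − 168 = 80.
Using row 4: 44 + 84 + 32 + ? → (4,2) = 248 − 160 = 88.
Column 1 needs 248; the known cells sum to 184, so (3,1) = 64.
The remaining cell in column 2 is (3,2) = 248 − 196 = 52.
The remaining cell in column 4 is (3,4) = 248 − 172 = 76.

92 40 36 80 / 48 68 72 60 / 64 52 56 76 / 44 88 84 32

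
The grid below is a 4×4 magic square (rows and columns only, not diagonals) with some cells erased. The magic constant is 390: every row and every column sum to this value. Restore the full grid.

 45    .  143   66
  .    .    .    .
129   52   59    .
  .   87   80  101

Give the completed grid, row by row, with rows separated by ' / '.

Row 1: 45 + 143 + 66 + ? = 390, so (1,2) = 136.
Row 3 must total 390; the given cells sum to 240, so (3,4) = 150.
Row 4 must total 390; the given cells sum to 268, so (4,1) = 122.
Column 1 must total 390; the given cells sum to 296, so (2,1) = 94.
Column 2 must total 390; the given cells sum to 275, so (2,2) = 115.
The remaining cell in column 3 is (2,3) = 390 − 282 = 108.
From column 4, 390 − (66 + 150 + 101) gives (2,4) = 73.

45 136 143 66 / 94 115 108 73 / 129 52 59 150 / 122 87 80 101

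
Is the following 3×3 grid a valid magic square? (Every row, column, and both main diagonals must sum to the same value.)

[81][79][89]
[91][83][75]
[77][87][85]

Row 1: 81 + 79 + 89 = 249.
Row 2: 91 + 83 + 75 = 249.
Row 3: 77 + 87 + 85 = 249.
Column 1: 81 + 91 + 77 = 249.
Column 2: 79 + 83 + 87 = 249.
Column 3: 89 + 75 + 85 = 249.
Main diagonal: 81 + 83 + 85 = 249.
Anti-diagonal: 89 + 83 + 77 = 249.
All lines sum to 249.

Yes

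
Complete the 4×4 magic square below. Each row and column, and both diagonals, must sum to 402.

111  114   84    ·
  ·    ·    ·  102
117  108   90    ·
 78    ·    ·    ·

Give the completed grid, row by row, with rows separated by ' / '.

Using row 1: 111 + 114 + 84 + ? → (1,4) = 402 − 309 = 93.
Row 3 must total 402; the given cells sum to 315, so (3,4) = 87.
From column 1, 402 − (111 + 117 + 78) gives (2,1) = 96.
From column 4, 402 − (93 + 102 + 87) gives (4,4) = 120.
The remaining cell in main diagonal is (2,2) = 402 − 321 = 81.
The remaining cell in anti-diagonal is (2,3) = 402 − 279 = 123.
From column 2, 402 − (114 + 81 + 108) gives (4,2) = 99.
From column 3, 402 − (84 + 123 + 90) gives (4,3) = 105.

111 114 84 93 / 96 81 123 102 / 117 108 90 87 / 78 99 105 120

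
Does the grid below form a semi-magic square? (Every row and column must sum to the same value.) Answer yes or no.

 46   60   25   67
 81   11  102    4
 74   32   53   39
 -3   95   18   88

Yes

Row 1: 46 + 60 + 25 + 67 = 198.
Row 2: 81 + 11 + 102 + 4 = 198.
Row 3: 74 + 32 + 53 + 39 = 198.
Row 4: -3 + 95 + 18 + 88 = 198.
Column 1: 46 + 81 + 74 + (-3) = 198.
Column 2: 60 + 11 + 32 + 95 = 198.
Column 3: 25 + 102 + 53 + 18 = 198.
Column 4: 67 + 4 + 39 + 88 = 198.
All lines sum to 198.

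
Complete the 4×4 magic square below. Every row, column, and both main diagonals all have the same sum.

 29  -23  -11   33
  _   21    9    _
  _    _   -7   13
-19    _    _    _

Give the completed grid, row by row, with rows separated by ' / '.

29 -23 -11 33 / 1 21 9 -3 / 17 5 -7 13 / -19 25 37 -15

Row 1 is already complete: 29 + -23 + -11 + 33 = 28, so that is the magic constant.
Using column 3: -11 + 9 + (-7) + ? → (4,3) = 28 − (-9) = 37.
Main diagonal must total 28; the given cells sum to 43, so (4,4) = -15.
Anti-diagonal: 33 + 9 + (-19) + ? = 28, so (3,2) = 5.
Row 3 needs 28; the known cells sum to 11, so (3,1) = 17.
From row 4, 28 − (-19 + 37 + (-15)) gives (4,2) = 25.
Column 1 must total 28; the given cells sum to 27, so (2,1) = 1.
From column 4, 28 − (33 + 13 + (-15)) gives (2,4) = -3.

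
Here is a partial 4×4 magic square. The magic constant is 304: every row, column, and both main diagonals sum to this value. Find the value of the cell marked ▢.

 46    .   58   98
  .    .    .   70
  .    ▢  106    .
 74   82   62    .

54

Row 1 needs 304; the known cells sum to 202, so (1,2) = 102.
Row 4 must total 304; the given cells sum to 218, so (4,4) = 86.
Column 3 needs 304; the known cells sum to 226, so (2,3) = 78.
Using column 4: 98 + 70 + 86 + ? → (3,4) = 304 − 254 = 50.
The remaining cell in main diagonal is (2,2) = 304 − 238 = 66.
Anti-diagonal must total 304; the given cells sum to 250, so (3,2) = 54.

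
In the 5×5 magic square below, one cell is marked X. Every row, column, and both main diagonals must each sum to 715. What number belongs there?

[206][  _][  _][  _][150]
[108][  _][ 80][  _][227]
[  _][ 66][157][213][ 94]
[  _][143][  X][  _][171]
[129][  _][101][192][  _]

199

From row 3, 715 − (66 + 157 + 213 + 94) gives (3,1) = 185.
Using column 1: 206 + 108 + 185 + 129 + ? → (4,1) = 715 − 628 = 87.
From column 5, 715 − (150 + 227 + 94 + 171) gives (5,5) = 73.
The remaining cell in anti-diagonal is (2,4) = 715 − 579 = 136.
Row 2 must total 715; the given cells sum to 551, so (2,2) = 164.
The remaining cell in row 5 is (5,2) = 715 − 495 = 220.
From column 2, 715 − (164 + 66 + 143 + 220) gives (1,2) = 122.
Main diagonal needs 715; the known cells sum to 600, so (4,4) = 115.
Row 4 needs 715; the known cells sum to 516, so (4,3) = 199.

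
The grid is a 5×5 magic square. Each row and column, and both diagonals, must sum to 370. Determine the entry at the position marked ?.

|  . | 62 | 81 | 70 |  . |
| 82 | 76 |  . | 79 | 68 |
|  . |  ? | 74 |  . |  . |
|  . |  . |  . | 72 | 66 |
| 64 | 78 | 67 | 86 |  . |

From row 2, 370 − (82 + 76 + 79 + 68) gives (2,3) = 65.
Row 5 must total 370; the given cells sum to 295, so (5,5) = 75.
Column 3 must total 370; the given cells sum to 287, so (4,3) = 83.
Column 4: 70 + 79 + 72 + 86 + ? = 370, so (3,4) = 63.
Main diagonal must total 370; the given cells sum to 297, so (1,1) = 73.
Row 1: 73 + 62 + 81 + 70 + ? = 370, so (1,5) = 84.
Column 5 must total 370; the given cells sum to 293, so (3,5) = 77.
The remaining cell in anti-diagonal is (4,2) = 370 − 301 = 69.
Using row 4: 69 + 83 + 72 + 66 + ? → (4,1) = 370 − 290 = 80.
Column 1 must total 370; the given cells sum to 299, so (3,1) = 71.
Column 2 must total 370; the given cells sum to 285, so (3,2) = 85.

85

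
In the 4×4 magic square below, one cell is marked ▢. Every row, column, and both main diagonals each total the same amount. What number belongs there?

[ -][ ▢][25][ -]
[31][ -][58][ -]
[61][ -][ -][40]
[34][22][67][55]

Row 4 is complete and sums to 178; that is the magic constant.
The remaining cell in column 1 is (1,1) = 178 − 126 = 52.
The remaining cell in column 3 is (3,3) = 178 − 150 = 28.
Main diagonal: 52 + 28 + 55 + ? = 178, so (2,2) = 43.
Row 2 needs 178; the known cells sum to 132, so (2,4) = 46.
Row 3: 61 + 28 + 40 + ? = 178, so (3,2) = 49.
Column 2 needs 178; the known cells sum to 114, so (1,2) = 64.

64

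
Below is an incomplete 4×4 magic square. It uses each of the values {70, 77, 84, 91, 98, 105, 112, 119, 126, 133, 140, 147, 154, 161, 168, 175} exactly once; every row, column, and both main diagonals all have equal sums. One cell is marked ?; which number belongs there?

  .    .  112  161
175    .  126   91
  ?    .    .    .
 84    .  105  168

154

The 16 entries sum to 1960, so each line sums to 1960/4 = 490.
Row 2: 175 + 126 + 91 + ? = 490, so (2,2) = 98.
Using row 4: 84 + 105 + 168 + ? → (4,2) = 490 − 357 = 133.
The remaining cell in column 3 is (3,3) = 490 − 343 = 147.
Column 4 must total 490; the given cells sum to 420, so (3,4) = 70.
Main diagonal must total 490; the given cells sum to 413, so (1,1) = 77.
Anti-diagonal: 161 + 126 + 84 + ? = 490, so (3,2) = 119.
The remaining cell in row 1 is (1,2) = 490 − 350 = 140.
From row 3, 490 − (119 + 147 + 70) gives (3,1) = 154.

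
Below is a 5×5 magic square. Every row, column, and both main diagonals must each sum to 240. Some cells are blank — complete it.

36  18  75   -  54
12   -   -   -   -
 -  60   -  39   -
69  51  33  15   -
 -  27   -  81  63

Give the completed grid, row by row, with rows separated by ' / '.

Row 1 must total 240; the given cells sum to 183, so (1,4) = 57.
Row 4 needs 240; the known cells sum to 168, so (4,5) = 72.
Column 2 needs 240; the known cells sum to 156, so (2,2) = 84.
Using column 4: 57 + 39 + 15 + 81 + ? → (2,4) = 240 − 192 = 48.
Using main diagonal: 36 + 84 + 15 + 63 + ? → (3,3) = 240 − 198 = 42.
Anti-diagonal: 54 + 48 + 42 + 51 + ? = 240, so (5,1) = 45.
Row 5 must total 240; the given cells sum to 216, so (5,3) = 24.
From column 1, 240 − (36 + 12 + 69 + 45) gives (3,1) = 78.
From column 3, 240 − (75 + 42 + 33 + 24) gives (2,3) = 66.
From row 2, 240 − (12 + 84 + 66 + 48) gives (2,5) = 30.
The remaining cell in row 3 is (3,5) = 240 − 219 = 21.

36 18 75 57 54 / 12 84 66 48 30 / 78 60 42 39 21 / 69 51 33 15 72 / 45 27 24 81 63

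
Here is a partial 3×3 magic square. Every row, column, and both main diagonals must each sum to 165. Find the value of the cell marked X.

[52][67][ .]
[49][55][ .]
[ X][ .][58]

The remaining cell in row 1 is (1,3) = 165 − 119 = 46.
Row 2 must total 165; the given cells sum to 104, so (2,3) = 61.
From column 1, 165 − (52 + 49) gives (3,1) = 64.

64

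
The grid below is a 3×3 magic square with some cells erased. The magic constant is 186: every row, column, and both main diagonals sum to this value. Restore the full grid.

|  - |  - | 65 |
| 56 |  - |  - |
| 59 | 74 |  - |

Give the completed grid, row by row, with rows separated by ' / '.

From row 3, 186 − (59 + 74) gives (3,3) = 53.
Column 1 must total 186; the given cells sum to 115, so (1,1) = 71.
The remaining cell in column 3 is (2,3) = 186 − 118 = 68.
Main diagonal needs 186; the known cells sum to 124, so (2,2) = 62.
Row 1 needs 186; the known cells sum to 136, so (1,2) = 50.

71 50 65 / 56 62 68 / 59 74 53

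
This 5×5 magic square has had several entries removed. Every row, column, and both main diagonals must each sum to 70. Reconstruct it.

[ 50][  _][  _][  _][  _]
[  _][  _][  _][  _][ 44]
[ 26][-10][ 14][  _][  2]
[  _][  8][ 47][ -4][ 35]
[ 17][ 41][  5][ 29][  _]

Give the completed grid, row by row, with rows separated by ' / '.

50 -1 23 -13 11 / -7 32 -19 20 44 / 26 -10 14 38 2 / -16 8 47 -4 35 / 17 41 5 29 -22

Row 3 must total 70; the given cells sum to 32, so (3,4) = 38.
From row 4, 70 − (8 + 47 + (-4) + 35) gives (4,1) = -16.
Using row 5: 17 + 41 + 5 + 29 + ? → (5,5) = 70 − 92 = -22.
Column 1 must total 70; the given cells sum to 77, so (2,1) = -7.
Using column 5: 44 + 2 + 35 + (-22) + ? → (1,5) = 70 − 59 = 11.
Using main diagonal: 50 + 14 + (-4) + (-22) + ? → (2,2) = 70 − 38 = 32.
Using anti-diagonal: 11 + 14 + 8 + 17 + ? → (2,4) = 70 − 50 = 20.
Row 2: -7 + 32 + 20 + 44 + ? = 70, so (2,3) = -19.
Column 2 needs 70; the known cells sum to 71, so (1,2) = -1.
Column 3 must total 70; the given cells sum to 47, so (1,3) = 23.
The remaining cell in column 4 is (1,4) = 70 − 83 = -13.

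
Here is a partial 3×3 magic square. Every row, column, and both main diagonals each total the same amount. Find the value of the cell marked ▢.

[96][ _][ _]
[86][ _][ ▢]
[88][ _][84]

Column 1 is complete and sums to 270; that is the magic constant.
Using row 3: 88 + 84 + ? → (3,2) = 270 − 172 = 98.
Using main diagonal: 96 + 84 + ? → (2,2) = 270 − 180 = 90.
The remaining cell in anti-diagonal is (1,3) = 270 − 178 = 92.
From row 1, 270 − (96 + 92) gives (1,2) = 82.
Row 2: 86 + 90 + ? = 270, so (2,3) = 94.

94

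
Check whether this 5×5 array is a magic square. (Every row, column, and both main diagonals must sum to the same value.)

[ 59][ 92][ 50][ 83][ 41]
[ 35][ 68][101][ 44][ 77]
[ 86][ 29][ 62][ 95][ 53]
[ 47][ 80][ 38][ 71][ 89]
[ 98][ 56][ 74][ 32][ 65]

Row 1: 59 + 92 + 50 + 83 + 41 = 325.
Row 2: 35 + 68 + 101 + 44 + 77 = 325.
Row 3: 86 + 29 + 62 + 95 + 53 = 325.
Row 4: 47 + 80 + 38 + 71 + 89 = 325.
Row 5: 98 + 56 + 74 + 32 + 65 = 325.
Column 1: 59 + 35 + 86 + 47 + 98 = 325.
Column 2: 92 + 68 + 29 + 80 + 56 = 325.
Column 3: 50 + 101 + 62 + 38 + 74 = 325.
Column 4: 83 + 44 + 95 + 71 + 32 = 325.
Column 5: 41 + 77 + 53 + 89 + 65 = 325.
Main diagonal: 59 + 68 + 62 + 71 + 65 = 325.
Anti-diagonal: 41 + 44 + 62 + 80 + 98 = 325.
All lines sum to 325.

Yes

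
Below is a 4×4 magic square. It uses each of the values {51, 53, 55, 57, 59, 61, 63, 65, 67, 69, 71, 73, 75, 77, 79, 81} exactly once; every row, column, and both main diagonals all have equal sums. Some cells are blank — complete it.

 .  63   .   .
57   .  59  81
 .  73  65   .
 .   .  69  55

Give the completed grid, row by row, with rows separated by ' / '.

77 63 71 53 / 57 67 59 81 / 51 73 65 75 / 79 61 69 55

The 16 entries sum to 1056, so each line sums to 1056/4 = 264.
The remaining cell in row 2 is (2,2) = 264 − 197 = 67.
Column 2 must total 264; the given cells sum to 203, so (4,2) = 61.
Column 3 needs 264; the known cells sum to 193, so (1,3) = 71.
Main diagonal must total 264; the given cells sum to 187, so (1,1) = 77.
Row 1 must total 264; the given cells sum to 211, so (1,4) = 53.
From row 4, 264 − (61 + 69 + 55) gives (4,1) = 79.
Column 1 must total 264; the given cells sum to 213, so (3,1) = 51.
Column 4 needs 264; the known cells sum to 189, so (3,4) = 75.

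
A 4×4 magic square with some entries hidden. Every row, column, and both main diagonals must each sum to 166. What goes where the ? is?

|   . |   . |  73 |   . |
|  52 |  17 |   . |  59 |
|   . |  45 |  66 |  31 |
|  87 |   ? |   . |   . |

10

Row 2 must total 166; the given cells sum to 128, so (2,3) = 38.
Row 3 needs 166; the known cells sum to 142, so (3,1) = 24.
The remaining cell in column 1 is (1,1) = 166 − 163 = 3.
Column 3 must total 166; the given cells sum to 177, so (4,3) = -11.
Main diagonal: 3 + 17 + 66 + ? = 166, so (4,4) = 80.
Anti-diagonal: 38 + 45 + 87 + ? = 166, so (1,4) = -4.
From row 1, 166 − (3 + 73 + (-4)) gives (1,2) = 94.
The remaining cell in row 4 is (4,2) = 166 − 156 = 10.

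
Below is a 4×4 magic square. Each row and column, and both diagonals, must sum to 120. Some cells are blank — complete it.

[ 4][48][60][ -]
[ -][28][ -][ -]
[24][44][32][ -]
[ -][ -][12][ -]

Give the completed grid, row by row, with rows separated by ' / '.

Row 1: 4 + 48 + 60 + ? = 120, so (1,4) = 8.
Row 3 must total 120; the given cells sum to 100, so (3,4) = 20.
Column 2 must total 120; the given cells sum to 120, so (4,2) = 0.
Using column 3: 60 + 32 + 12 + ? → (2,3) = 120 − 104 = 16.
Using main diagonal: 4 + 28 + 32 + ? → (4,4) = 120 − 64 = 56.
From anti-diagonal, 120 − (8 + 16 + 44) gives (4,1) = 52.
Column 1: 4 + 24 + 52 + ? = 120, so (2,1) = 40.
Using column 4: 8 + 20 + 56 + ? → (2,4) = 120 − 84 = 36.

4 48 60 8 / 40 28 16 36 / 24 44 32 20 / 52 0 12 56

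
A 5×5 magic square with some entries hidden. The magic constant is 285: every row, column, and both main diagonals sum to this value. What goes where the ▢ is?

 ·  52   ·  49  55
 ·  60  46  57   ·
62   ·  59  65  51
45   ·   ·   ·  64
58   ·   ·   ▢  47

Row 3 needs 285; the known cells sum to 237, so (3,2) = 48.
Using column 5: 55 + 51 + 64 + 47 + ? → (2,5) = 285 − 217 = 68.
Anti-diagonal must total 285; the given cells sum to 229, so (4,2) = 56.
Row 2 must total 285; the given cells sum to 231, so (2,1) = 54.
The remaining cell in column 1 is (1,1) = 285 − 219 = 66.
The remaining cell in column 2 is (5,2) = 285 − 216 = 69.
Main diagonal must total 285; the given cells sum to 232, so (4,4) = 53.
The remaining cell in row 1 is (1,3) = 285 − 222 = 63.
From row 4, 285 − (45 + 56 + 53 + 64) gives (4,3) = 67.
Column 3 must total 285; the given cells sum to 235, so (5,3) = 50.
Column 4 needs 285; the known cells sum to 224, so (5,4) = 61.

61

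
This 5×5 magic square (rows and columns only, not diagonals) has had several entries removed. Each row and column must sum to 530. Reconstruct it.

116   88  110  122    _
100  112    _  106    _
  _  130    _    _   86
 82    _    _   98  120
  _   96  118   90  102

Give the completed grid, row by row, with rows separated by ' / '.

Using row 1: 116 + 88 + 110 + 122 + ? → (1,5) = 530 − 436 = 94.
Row 5 must total 530; the given cells sum to 406, so (5,1) = 124.
Using column 1: 116 + 100 + 82 + 124 + ? → (3,1) = 530 − 422 = 108.
Column 2: 88 + 112 + 130 + 96 + ? = 530, so (4,2) = 104.
Using column 4: 122 + 106 + 98 + 90 + ? → (3,4) = 530 − 416 = 114.
Column 5: 94 + 86 + 120 + 102 + ? = 530, so (2,5) = 128.
Row 2 must total 530; the given cells sum to 446, so (2,3) = 84.
From row 3, 530 − (108 + 130 + 114 + 86) gives (3,3) = 92.
The remaining cell in row 4 is (4,3) = 530 − 404 = 126.

116 88 110 122 94 / 100 112 84 106 128 / 108 130 92 114 86 / 82 104 126 98 120 / 124 96 118 90 102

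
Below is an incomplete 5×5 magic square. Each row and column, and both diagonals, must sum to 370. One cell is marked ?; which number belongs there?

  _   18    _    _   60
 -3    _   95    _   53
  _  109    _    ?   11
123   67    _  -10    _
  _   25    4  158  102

32

The remaining cell in row 5 is (5,1) = 370 − 289 = 81.
Column 2 needs 370; the known cells sum to 219, so (2,2) = 151.
Column 5: 60 + 53 + 11 + 102 + ? = 370, so (4,5) = 144.
Row 2: -3 + 151 + 95 + 53 + ? = 370, so (2,4) = 74.
Row 4 needs 370; the known cells sum to 324, so (4,3) = 46.
Anti-diagonal: 60 + 74 + 67 + 81 + ? = 370, so (3,3) = 88.
Column 3: 95 + 88 + 46 + 4 + ? = 370, so (1,3) = 137.
Main diagonal must total 370; the given cells sum to 331, so (1,1) = 39.
The remaining cell in row 1 is (1,4) = 370 − 254 = 116.
Column 1 needs 370; the known cells sum to 240, so (3,1) = 130.
Column 4 needs 370; the known cells sum to 338, so (3,4) = 32.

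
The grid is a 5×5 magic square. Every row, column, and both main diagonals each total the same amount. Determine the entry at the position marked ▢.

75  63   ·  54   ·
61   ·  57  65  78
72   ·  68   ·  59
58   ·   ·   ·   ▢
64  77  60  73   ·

Column 1 is complete and sums to 330; that is the magic constant.
From row 2, 330 − (61 + 57 + 65 + 78) gives (2,2) = 69.
The remaining cell in row 5 is (5,5) = 330 − 274 = 56.
Main diagonal: 75 + 69 + 68 + 56 + ? = 330, so (4,4) = 62.
The remaining cell in column 4 is (3,4) = 330 − 254 = 76.
Using row 3: 72 + 68 + 76 + 59 + ? → (3,2) = 330 − 275 = 55.
From column 2, 330 − (63 + 69 + 55 + 77) gives (4,2) = 66.
Anti-diagonal must total 330; the given cells sum to 263, so (1,5) = 67.
Row 1: 75 + 63 + 54 + 67 + ? = 330, so (1,3) = 71.
Column 3: 71 + 57 + 68 + 60 + ? = 330, so (4,3) = 74.
Column 5 needs 330; the known cells sum to 260, so (4,5) = 70.

70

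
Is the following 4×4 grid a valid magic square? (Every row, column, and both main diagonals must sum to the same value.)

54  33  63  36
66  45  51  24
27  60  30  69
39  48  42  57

Row 1: 54 + 33 + 63 + 36 = 186.
Row 2: 66 + 45 + 51 + 24 = 186.
Row 3: 27 + 60 + 30 + 69 = 186.
Row 4: 39 + 48 + 42 + 57 = 186.
Column 1: 54 + 66 + 27 + 39 = 186.
Column 2: 33 + 45 + 60 + 48 = 186.
Column 3: 63 + 51 + 30 + 42 = 186.
Column 4: 36 + 24 + 69 + 57 = 186.
Main diagonal: 54 + 45 + 30 + 57 = 186.
Anti-diagonal: 36 + 51 + 60 + 39 = 186.
All lines sum to 186.

Yes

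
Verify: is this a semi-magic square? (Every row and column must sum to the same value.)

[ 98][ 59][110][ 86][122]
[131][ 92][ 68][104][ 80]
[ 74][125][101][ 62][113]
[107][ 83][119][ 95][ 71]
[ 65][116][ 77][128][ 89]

Yes

Row 1: 98 + 59 + 110 + 86 + 122 = 475.
Row 2: 131 + 92 + 68 + 104 + 80 = 475.
Row 3: 74 + 125 + 101 + 62 + 113 = 475.
Row 4: 107 + 83 + 119 + 95 + 71 = 475.
Row 5: 65 + 116 + 77 + 128 + 89 = 475.
Column 1: 98 + 131 + 74 + 107 + 65 = 475.
Column 2: 59 + 92 + 125 + 83 + 116 = 475.
Column 3: 110 + 68 + 101 + 119 + 77 = 475.
Column 4: 86 + 104 + 62 + 95 + 128 = 475.
Column 5: 122 + 80 + 113 + 71 + 89 = 475.
All lines sum to 475.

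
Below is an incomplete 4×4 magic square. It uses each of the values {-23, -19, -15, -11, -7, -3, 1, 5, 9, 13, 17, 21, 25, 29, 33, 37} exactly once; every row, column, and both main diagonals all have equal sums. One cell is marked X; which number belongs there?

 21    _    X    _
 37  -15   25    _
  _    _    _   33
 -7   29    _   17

The 16 entries sum to 112, so each line sums to 112/4 = 28.
From row 2, 28 − (37 + (-15) + 25) gives (2,4) = -19.
Using row 4: -7 + 29 + 17 + ? → (4,3) = 28 − 39 = -11.
Column 1: 21 + 37 + (-7) + ? = 28, so (3,1) = -23.
The remaining cell in column 4 is (1,4) = 28 − 31 = -3.
The remaining cell in main diagonal is (3,3) = 28 − 23 = 5.
Using anti-diagonal: -3 + 25 + (-7) + ? → (3,2) = 28 − 15 = 13.
Using column 2: -15 + 13 + 29 + ? → (1,2) = 28 − 27 = 1.
From column 3, 28 − (25 + 5 + (-11)) gives (1,3) = 9.

9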